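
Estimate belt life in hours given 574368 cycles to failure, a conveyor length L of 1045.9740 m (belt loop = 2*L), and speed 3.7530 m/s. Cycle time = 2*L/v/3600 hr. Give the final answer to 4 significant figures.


cycle_time = 2 * 1045.9740 / 3.7530 / 3600 = 0.154835 hr
life = 574368 * 0.154835 = 88930 hours


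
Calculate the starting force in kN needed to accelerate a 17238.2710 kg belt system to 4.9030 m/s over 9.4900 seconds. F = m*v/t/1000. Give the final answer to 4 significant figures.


F = 17238.2710 * 4.9030 / 9.4900 / 1000
F = 8.906 kN


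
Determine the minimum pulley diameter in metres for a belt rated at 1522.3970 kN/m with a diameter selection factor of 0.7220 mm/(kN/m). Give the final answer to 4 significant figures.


D = 1522.3970 * 0.7220 / 1000
D = 1.099 m


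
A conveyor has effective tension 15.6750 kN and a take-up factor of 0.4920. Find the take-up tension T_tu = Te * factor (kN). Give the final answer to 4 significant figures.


T_tu = 15.6750 * 0.4920
T_tu = 7.712 kN


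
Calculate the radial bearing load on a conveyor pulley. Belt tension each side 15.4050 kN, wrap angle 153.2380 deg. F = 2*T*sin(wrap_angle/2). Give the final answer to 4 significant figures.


F = 2 * 15.4050 * sin(153.2380/2 deg)
F = 29.97 kN


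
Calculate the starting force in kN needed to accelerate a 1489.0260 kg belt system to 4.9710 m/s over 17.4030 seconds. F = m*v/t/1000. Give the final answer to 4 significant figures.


F = 1489.0260 * 4.9710 / 17.4030 / 1000
F = 0.4253 kN


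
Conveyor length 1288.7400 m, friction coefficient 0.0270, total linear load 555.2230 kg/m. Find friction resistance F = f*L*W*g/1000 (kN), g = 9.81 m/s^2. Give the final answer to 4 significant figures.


F = 0.0270 * 1288.7400 * 555.2230 * 9.81 / 1000
F = 189.5 kN


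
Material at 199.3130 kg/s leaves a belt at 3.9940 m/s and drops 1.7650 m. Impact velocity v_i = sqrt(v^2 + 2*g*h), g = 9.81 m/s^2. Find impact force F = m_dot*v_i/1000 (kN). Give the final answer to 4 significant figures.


v_i = sqrt(3.9940^2 + 2*9.81*1.7650) = 7.11206 m/s
F = 199.3130 * 7.11206 / 1000
F = 1.418 kN


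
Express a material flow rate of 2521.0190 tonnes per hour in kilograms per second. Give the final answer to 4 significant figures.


m_dot = 2521.0190 * 1000 / 3600
m_dot = 700.3 kg/s


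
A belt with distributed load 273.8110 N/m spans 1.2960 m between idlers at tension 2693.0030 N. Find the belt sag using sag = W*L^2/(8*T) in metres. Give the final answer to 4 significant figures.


sag = 273.8110 * 1.2960^2 / (8 * 2693.0030)
sag = 0.02135 m


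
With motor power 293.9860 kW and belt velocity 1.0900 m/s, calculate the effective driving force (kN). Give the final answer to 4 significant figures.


Te = P / v = 293.9860 / 1.0900
Te = 269.7 kN


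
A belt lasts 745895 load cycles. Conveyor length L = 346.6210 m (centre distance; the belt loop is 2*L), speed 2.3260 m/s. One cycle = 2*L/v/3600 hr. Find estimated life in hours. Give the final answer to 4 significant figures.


cycle_time = 2 * 346.6210 / 2.3260 / 3600 = 0.082789 hr
life = 745895 * 0.082789 = 61750 hours


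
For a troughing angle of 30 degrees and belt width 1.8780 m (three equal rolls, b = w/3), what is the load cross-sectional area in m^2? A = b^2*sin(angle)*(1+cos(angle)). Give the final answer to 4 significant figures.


b = 1.8780/3 = 0.626 m
A = 0.626^2 * sin(30 deg) * (1 + cos(30 deg))
A = 0.3656 m^2


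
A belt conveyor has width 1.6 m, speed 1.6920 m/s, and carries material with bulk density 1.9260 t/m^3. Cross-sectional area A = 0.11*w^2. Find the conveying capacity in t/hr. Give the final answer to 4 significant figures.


A = 0.11 * 1.6^2 = 0.2816 m^2
C = 0.2816 * 1.6920 * 1.9260 * 3600
C = 3304 t/hr


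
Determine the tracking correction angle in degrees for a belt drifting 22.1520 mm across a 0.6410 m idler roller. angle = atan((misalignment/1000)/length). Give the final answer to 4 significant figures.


misalign_m = 22.1520 / 1000 = 0.022152 m
angle = atan(0.022152 / 0.6410)
angle = 1.979 deg


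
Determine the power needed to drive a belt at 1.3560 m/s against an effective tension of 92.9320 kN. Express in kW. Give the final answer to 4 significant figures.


P = Te * v = 92.9320 * 1.3560
P = 126.0 kW


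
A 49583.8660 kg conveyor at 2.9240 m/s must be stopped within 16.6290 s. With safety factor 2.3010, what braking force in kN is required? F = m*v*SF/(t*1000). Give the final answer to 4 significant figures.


F = 49583.8660 * 2.9240 / 16.6290 * 2.3010 / 1000
F = 20.06 kN


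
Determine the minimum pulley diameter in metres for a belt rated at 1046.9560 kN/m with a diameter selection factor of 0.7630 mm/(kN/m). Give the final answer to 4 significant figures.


D = 1046.9560 * 0.7630 / 1000
D = 0.7988 m


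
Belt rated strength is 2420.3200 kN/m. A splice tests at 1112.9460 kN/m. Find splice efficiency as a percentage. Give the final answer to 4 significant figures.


Eff = 1112.9460 / 2420.3200 * 100
Eff = 45.98 %


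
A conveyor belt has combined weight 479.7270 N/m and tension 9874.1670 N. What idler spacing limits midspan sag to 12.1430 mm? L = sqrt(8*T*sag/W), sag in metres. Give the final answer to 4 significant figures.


sag = 12.1430/1000 = 0.012143 m
L = sqrt(8 * 9874.1670 * 0.012143 / 479.7270)
L = 1.414 m


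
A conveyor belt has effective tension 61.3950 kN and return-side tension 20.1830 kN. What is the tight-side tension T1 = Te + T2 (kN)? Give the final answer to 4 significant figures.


T1 = Te + T2 = 61.3950 + 20.1830
T1 = 81.58 kN


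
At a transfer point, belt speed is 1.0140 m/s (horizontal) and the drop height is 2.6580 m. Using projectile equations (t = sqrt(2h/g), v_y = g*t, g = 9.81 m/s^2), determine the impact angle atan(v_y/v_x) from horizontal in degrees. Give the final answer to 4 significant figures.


t = sqrt(2*2.6580/9.81) = 0.736136 s
v_y = 9.81 * 0.736136 = 7.22149 m/s
angle = atan(7.22149 / 1.0140) = 82.01 deg


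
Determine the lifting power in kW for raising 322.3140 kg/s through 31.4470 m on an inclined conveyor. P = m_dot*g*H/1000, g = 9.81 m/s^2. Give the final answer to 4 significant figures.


P = 322.3140 * 9.81 * 31.4470 / 1000
P = 99.43 kW


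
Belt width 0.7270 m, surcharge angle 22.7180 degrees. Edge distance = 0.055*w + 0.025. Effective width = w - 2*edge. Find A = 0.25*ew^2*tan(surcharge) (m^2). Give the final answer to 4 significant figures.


edge = 0.055*0.7270 + 0.025 = 0.064985 m
ew = 0.7270 - 2*0.064985 = 0.59703 m
A = 0.25 * 0.59703^2 * tan(22.7180 deg)
A = 0.03731 m^2


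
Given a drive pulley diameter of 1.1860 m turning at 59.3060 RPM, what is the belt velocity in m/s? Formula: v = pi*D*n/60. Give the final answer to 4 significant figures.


v = pi * 1.1860 * 59.3060 / 60
v = 3.683 m/s


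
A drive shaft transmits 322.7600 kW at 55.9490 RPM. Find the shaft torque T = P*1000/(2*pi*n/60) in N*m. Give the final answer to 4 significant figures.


omega = 2*pi*55.9490/60 = 5.85897 rad/s
T = 322.7600*1000 / 5.85897
T = 55090 N*m


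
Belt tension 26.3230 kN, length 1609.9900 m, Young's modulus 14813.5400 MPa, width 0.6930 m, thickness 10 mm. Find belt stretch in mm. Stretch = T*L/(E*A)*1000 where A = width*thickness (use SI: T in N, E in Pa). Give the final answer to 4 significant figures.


A = 0.6930 * 0.01 = 0.00693 m^2
Stretch = 26.3230*1000 * 1609.9900 / (14813.5400e6 * 0.00693) * 1000
Stretch = 412.8 mm


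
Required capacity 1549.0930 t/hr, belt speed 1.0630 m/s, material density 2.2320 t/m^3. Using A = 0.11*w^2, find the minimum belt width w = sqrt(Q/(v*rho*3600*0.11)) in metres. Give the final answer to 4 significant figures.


A_req = 1549.0930 / (1.0630 * 2.2320 * 3600) = 0.181363 m^2
w = sqrt(0.181363 / 0.11)
w = 1.284 m


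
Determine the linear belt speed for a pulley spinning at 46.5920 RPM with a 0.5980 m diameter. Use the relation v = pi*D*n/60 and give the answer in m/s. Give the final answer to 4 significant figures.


v = pi * 0.5980 * 46.5920 / 60
v = 1.459 m/s


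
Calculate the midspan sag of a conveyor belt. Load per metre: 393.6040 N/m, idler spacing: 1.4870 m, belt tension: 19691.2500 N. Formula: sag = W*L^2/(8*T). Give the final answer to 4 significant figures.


sag = 393.6040 * 1.4870^2 / (8 * 19691.2500)
sag = 0.005525 m


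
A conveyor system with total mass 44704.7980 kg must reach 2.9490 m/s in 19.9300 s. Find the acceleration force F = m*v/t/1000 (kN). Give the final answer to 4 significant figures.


F = 44704.7980 * 2.9490 / 19.9300 / 1000
F = 6.615 kN


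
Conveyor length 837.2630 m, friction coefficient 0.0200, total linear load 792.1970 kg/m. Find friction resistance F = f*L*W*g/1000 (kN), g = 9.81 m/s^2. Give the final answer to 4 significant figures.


F = 0.0200 * 837.2630 * 792.1970 * 9.81 / 1000
F = 130.1 kN


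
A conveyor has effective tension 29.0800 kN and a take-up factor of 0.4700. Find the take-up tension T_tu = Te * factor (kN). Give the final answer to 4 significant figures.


T_tu = 29.0800 * 0.4700
T_tu = 13.67 kN


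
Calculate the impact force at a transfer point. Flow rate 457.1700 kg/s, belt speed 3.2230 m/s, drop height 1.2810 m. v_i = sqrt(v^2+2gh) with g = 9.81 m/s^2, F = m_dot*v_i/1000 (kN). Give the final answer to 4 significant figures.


v_i = sqrt(3.2230^2 + 2*9.81*1.2810) = 5.95995 m/s
F = 457.1700 * 5.95995 / 1000
F = 2.725 kN


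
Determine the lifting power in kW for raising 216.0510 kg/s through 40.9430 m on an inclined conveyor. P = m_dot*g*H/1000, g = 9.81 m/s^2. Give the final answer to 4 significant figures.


P = 216.0510 * 9.81 * 40.9430 / 1000
P = 86.78 kW


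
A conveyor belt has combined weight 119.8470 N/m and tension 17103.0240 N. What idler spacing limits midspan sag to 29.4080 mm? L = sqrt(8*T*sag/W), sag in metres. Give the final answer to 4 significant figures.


sag = 29.4080/1000 = 0.029408 m
L = sqrt(8 * 17103.0240 * 0.029408 / 119.8470)
L = 5.794 m


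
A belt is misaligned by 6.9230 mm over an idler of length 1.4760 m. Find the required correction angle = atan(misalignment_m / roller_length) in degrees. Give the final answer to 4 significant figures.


misalign_m = 6.9230 / 1000 = 0.006923 m
angle = atan(0.006923 / 1.4760)
angle = 0.2687 deg


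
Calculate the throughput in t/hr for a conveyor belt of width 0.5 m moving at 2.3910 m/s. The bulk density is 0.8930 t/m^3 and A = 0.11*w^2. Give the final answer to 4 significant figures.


A = 0.11 * 0.5^2 = 0.0275 m^2
C = 0.0275 * 2.3910 * 0.8930 * 3600
C = 211.4 t/hr


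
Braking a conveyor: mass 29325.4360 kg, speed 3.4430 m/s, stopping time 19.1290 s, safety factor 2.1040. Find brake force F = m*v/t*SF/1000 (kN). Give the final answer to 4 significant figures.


F = 29325.4360 * 3.4430 / 19.1290 * 2.1040 / 1000
F = 11.11 kN


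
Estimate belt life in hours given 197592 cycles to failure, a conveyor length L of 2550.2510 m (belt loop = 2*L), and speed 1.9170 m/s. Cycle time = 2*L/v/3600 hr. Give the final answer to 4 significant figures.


cycle_time = 2 * 2550.2510 / 1.9170 / 3600 = 0.739075 hr
life = 197592 * 0.739075 = 146000 hours


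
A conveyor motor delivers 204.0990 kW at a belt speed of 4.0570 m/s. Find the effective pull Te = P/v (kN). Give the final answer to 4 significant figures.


Te = P / v = 204.0990 / 4.0570
Te = 50.31 kN


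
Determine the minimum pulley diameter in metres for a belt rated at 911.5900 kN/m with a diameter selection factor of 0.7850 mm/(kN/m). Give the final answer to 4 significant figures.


D = 911.5900 * 0.7850 / 1000
D = 0.7156 m


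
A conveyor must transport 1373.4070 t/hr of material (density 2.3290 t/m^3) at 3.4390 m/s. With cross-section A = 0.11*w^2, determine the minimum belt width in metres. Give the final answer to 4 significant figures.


A_req = 1373.4070 / (3.4390 * 2.3290 * 3600) = 0.0476316 m^2
w = sqrt(0.0476316 / 0.11)
w = 0.6580 m


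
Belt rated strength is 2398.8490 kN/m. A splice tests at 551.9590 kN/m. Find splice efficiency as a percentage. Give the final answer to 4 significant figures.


Eff = 551.9590 / 2398.8490 * 100
Eff = 23.01 %


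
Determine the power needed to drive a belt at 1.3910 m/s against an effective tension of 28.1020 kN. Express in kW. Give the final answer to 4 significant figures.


P = Te * v = 28.1020 * 1.3910
P = 39.09 kW


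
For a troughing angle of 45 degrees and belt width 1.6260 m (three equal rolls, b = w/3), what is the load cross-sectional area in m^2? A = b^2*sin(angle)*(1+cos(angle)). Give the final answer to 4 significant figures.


b = 1.6260/3 = 0.542 m
A = 0.542^2 * sin(45 deg) * (1 + cos(45 deg))
A = 0.3546 m^2


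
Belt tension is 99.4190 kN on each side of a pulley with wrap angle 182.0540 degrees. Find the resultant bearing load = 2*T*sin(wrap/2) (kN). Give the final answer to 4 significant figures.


F = 2 * 99.4190 * sin(182.0540/2 deg)
F = 198.8 kN


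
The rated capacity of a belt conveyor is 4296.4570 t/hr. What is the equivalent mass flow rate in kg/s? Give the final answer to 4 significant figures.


m_dot = 4296.4570 * 1000 / 3600
m_dot = 1193 kg/s


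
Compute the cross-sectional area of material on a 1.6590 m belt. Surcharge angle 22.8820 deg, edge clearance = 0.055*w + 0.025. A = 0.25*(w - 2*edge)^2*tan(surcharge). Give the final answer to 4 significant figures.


edge = 0.055*1.6590 + 0.025 = 0.116245 m
ew = 1.6590 - 2*0.116245 = 1.42651 m
A = 0.25 * 1.42651^2 * tan(22.8820 deg)
A = 0.2147 m^2


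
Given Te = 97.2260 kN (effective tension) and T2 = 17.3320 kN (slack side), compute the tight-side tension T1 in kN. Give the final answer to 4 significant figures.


T1 = Te + T2 = 97.2260 + 17.3320
T1 = 114.6 kN


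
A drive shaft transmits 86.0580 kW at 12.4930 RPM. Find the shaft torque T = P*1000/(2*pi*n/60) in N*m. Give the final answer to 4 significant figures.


omega = 2*pi*12.4930/60 = 1.30826 rad/s
T = 86.0580*1000 / 1.30826
T = 65780 N*m


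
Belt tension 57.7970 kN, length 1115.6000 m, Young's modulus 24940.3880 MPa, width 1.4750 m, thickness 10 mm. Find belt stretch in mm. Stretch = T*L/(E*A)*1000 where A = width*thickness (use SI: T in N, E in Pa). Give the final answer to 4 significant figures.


A = 1.4750 * 0.01 = 0.01475 m^2
Stretch = 57.7970*1000 * 1115.6000 / (24940.3880e6 * 0.01475) * 1000
Stretch = 175.3 mm


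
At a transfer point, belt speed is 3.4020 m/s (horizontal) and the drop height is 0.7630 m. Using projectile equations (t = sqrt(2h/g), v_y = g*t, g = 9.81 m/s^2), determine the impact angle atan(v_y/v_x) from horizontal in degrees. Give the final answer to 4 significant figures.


t = sqrt(2*0.7630/9.81) = 0.394405 s
v_y = 9.81 * 0.394405 = 3.86911 m/s
angle = atan(3.86911 / 3.4020) = 48.68 deg


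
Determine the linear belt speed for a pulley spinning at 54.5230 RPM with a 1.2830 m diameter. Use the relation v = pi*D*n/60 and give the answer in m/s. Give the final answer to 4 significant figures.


v = pi * 1.2830 * 54.5230 / 60
v = 3.663 m/s


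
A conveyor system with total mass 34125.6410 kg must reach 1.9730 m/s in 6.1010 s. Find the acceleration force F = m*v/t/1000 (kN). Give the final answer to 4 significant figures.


F = 34125.6410 * 1.9730 / 6.1010 / 1000
F = 11.04 kN


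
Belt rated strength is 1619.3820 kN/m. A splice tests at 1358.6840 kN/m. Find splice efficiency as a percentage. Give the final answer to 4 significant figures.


Eff = 1358.6840 / 1619.3820 * 100
Eff = 83.90 %


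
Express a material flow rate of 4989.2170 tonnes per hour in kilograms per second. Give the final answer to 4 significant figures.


m_dot = 4989.2170 * 1000 / 3600
m_dot = 1386 kg/s


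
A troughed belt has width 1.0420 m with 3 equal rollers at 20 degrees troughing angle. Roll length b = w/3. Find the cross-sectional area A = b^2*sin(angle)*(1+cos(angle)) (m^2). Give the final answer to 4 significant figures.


b = 1.0420/3 = 0.347333 m
A = 0.347333^2 * sin(20 deg) * (1 + cos(20 deg))
A = 0.08003 m^2


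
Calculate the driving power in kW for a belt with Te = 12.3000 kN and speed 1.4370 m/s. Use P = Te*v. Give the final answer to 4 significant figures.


P = Te * v = 12.3000 * 1.4370
P = 17.68 kW


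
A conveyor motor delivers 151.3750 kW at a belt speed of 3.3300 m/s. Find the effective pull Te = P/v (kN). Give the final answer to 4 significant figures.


Te = P / v = 151.3750 / 3.3300
Te = 45.46 kN


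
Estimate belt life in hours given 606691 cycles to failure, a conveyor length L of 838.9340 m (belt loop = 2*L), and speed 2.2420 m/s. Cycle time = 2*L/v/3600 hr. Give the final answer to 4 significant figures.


cycle_time = 2 * 838.9340 / 2.2420 / 3600 = 0.207883 hr
life = 606691 * 0.207883 = 126100 hours


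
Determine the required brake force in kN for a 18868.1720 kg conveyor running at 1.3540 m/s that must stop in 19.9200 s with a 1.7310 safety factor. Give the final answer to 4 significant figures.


F = 18868.1720 * 1.3540 / 19.9200 * 1.7310 / 1000
F = 2.220 kN


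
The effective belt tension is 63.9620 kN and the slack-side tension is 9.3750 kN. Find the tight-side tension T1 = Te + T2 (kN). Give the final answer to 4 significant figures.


T1 = Te + T2 = 63.9620 + 9.3750
T1 = 73.34 kN


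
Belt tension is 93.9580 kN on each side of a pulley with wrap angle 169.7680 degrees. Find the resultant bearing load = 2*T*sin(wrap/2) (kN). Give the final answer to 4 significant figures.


F = 2 * 93.9580 * sin(169.7680/2 deg)
F = 187.2 kN


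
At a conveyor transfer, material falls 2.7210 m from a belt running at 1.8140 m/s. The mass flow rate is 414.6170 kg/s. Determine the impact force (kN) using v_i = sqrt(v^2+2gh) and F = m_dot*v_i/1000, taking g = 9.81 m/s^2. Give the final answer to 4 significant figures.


v_i = sqrt(1.8140^2 + 2*9.81*2.7210) = 7.52839 m/s
F = 414.6170 * 7.52839 / 1000
F = 3.121 kN


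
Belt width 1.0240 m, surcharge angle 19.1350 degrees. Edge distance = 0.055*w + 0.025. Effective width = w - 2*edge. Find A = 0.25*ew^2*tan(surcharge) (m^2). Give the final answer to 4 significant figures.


edge = 0.055*1.0240 + 0.025 = 0.08132 m
ew = 1.0240 - 2*0.08132 = 0.86136 m
A = 0.25 * 0.86136^2 * tan(19.1350 deg)
A = 0.06436 m^2


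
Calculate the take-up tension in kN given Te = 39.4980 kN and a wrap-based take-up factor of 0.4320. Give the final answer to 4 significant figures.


T_tu = 39.4980 * 0.4320
T_tu = 17.06 kN


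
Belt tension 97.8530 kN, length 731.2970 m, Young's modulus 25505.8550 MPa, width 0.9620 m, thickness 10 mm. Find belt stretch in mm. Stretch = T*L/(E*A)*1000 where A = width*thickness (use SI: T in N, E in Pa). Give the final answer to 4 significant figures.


A = 0.9620 * 0.01 = 0.00962 m^2
Stretch = 97.8530*1000 * 731.2970 / (25505.8550e6 * 0.00962) * 1000
Stretch = 291.6 mm


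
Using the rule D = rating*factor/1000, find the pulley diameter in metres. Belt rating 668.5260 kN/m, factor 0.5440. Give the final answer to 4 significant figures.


D = 668.5260 * 0.5440 / 1000
D = 0.3637 m


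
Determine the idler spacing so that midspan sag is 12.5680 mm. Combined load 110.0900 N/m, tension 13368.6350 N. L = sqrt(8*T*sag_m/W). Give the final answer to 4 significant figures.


sag = 12.5680/1000 = 0.012568 m
L = sqrt(8 * 13368.6350 * 0.012568 / 110.0900)
L = 3.494 m


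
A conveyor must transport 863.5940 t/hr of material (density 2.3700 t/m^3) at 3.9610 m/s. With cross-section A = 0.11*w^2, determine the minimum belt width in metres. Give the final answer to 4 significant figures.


A_req = 863.5940 / (3.9610 * 2.3700 * 3600) = 0.0255537 m^2
w = sqrt(0.0255537 / 0.11)
w = 0.4820 m


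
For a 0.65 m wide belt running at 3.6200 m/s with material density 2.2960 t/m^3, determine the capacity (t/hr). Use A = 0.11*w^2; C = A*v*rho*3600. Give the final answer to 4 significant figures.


A = 0.11 * 0.65^2 = 0.046475 m^2
C = 0.046475 * 3.6200 * 2.2960 * 3600
C = 1391 t/hr


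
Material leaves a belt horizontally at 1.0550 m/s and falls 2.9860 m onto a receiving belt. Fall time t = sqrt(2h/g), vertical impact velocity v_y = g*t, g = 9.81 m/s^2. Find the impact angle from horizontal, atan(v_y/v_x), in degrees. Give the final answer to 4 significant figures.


t = sqrt(2*2.9860/9.81) = 0.780235 s
v_y = 9.81 * 0.780235 = 7.65411 m/s
angle = atan(7.65411 / 1.0550) = 82.15 deg


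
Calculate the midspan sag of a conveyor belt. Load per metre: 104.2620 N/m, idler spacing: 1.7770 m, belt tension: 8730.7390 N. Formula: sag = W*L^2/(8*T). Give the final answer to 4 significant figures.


sag = 104.2620 * 1.7770^2 / (8 * 8730.7390)
sag = 0.004714 m


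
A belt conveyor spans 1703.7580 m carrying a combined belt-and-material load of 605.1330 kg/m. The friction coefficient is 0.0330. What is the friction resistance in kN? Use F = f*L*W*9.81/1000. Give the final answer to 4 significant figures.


F = 0.0330 * 1703.7580 * 605.1330 * 9.81 / 1000
F = 333.8 kN


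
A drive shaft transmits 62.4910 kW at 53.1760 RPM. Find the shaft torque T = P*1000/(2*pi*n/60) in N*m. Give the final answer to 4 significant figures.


omega = 2*pi*53.1760/60 = 5.56858 rad/s
T = 62.4910*1000 / 5.56858
T = 11220 N*m


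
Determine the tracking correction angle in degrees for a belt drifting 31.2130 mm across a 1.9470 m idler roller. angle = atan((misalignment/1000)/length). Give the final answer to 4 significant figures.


misalign_m = 31.2130 / 1000 = 0.031213 m
angle = atan(0.031213 / 1.9470)
angle = 0.9184 deg


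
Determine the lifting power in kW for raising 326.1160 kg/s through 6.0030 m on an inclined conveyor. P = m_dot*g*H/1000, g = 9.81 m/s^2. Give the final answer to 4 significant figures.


P = 326.1160 * 9.81 * 6.0030 / 1000
P = 19.20 kW


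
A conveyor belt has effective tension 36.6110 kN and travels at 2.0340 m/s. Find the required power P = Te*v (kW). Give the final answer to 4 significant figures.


P = Te * v = 36.6110 * 2.0340
P = 74.47 kW


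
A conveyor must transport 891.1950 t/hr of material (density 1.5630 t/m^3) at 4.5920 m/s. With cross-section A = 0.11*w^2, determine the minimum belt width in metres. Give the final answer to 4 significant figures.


A_req = 891.1950 / (4.5920 * 1.5630 * 3600) = 0.0344913 m^2
w = sqrt(0.0344913 / 0.11)
w = 0.5600 m


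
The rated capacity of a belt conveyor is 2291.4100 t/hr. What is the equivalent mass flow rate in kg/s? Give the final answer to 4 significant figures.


m_dot = 2291.4100 * 1000 / 3600
m_dot = 636.5 kg/s


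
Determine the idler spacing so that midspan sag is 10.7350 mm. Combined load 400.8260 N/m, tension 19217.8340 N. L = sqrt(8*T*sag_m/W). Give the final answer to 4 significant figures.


sag = 10.7350/1000 = 0.010735 m
L = sqrt(8 * 19217.8340 * 0.010735 / 400.8260)
L = 2.029 m


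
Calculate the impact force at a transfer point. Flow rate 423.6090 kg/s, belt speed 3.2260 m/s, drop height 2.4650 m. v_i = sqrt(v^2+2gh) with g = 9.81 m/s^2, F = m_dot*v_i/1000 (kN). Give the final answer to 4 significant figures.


v_i = sqrt(3.2260^2 + 2*9.81*2.4650) = 7.66618 m/s
F = 423.6090 * 7.66618 / 1000
F = 3.247 kN


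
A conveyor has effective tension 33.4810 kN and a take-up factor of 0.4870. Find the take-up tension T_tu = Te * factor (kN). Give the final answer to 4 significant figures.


T_tu = 33.4810 * 0.4870
T_tu = 16.31 kN


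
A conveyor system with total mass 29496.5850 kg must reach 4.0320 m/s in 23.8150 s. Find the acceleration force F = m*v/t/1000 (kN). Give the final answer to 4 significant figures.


F = 29496.5850 * 4.0320 / 23.8150 / 1000
F = 4.994 kN


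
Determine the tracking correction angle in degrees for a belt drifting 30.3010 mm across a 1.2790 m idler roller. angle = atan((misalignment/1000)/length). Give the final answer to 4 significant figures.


misalign_m = 30.3010 / 1000 = 0.030301 m
angle = atan(0.030301 / 1.2790)
angle = 1.357 deg


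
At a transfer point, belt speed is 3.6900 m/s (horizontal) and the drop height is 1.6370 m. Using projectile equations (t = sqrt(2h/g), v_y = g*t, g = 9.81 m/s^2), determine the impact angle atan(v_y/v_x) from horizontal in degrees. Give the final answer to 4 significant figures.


t = sqrt(2*1.6370/9.81) = 0.577703 s
v_y = 9.81 * 0.577703 = 5.66727 m/s
angle = atan(5.66727 / 3.6900) = 56.93 deg


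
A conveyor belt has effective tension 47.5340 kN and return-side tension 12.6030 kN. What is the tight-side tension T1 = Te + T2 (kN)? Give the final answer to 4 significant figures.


T1 = Te + T2 = 47.5340 + 12.6030
T1 = 60.14 kN


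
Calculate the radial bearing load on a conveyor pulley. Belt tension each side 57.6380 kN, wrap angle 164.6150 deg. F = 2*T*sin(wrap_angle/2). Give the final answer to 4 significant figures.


F = 2 * 57.6380 * sin(164.6150/2 deg)
F = 114.2 kN


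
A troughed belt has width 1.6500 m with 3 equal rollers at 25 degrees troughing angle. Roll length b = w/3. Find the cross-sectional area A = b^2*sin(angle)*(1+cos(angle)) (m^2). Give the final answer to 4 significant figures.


b = 1.6500/3 = 0.55 m
A = 0.55^2 * sin(25 deg) * (1 + cos(25 deg))
A = 0.2437 m^2


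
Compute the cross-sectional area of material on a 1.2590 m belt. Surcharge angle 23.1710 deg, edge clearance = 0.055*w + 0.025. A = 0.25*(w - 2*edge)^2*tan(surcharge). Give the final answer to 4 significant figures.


edge = 0.055*1.2590 + 0.025 = 0.094245 m
ew = 1.2590 - 2*0.094245 = 1.07051 m
A = 0.25 * 1.07051^2 * tan(23.1710 deg)
A = 0.1226 m^2


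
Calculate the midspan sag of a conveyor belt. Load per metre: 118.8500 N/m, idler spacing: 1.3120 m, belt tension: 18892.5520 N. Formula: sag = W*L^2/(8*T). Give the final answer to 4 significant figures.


sag = 118.8500 * 1.3120^2 / (8 * 18892.5520)
sag = 0.001354 m


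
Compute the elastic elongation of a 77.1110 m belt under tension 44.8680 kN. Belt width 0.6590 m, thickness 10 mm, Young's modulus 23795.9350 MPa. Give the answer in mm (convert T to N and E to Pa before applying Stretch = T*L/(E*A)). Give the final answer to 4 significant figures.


A = 0.6590 * 0.01 = 0.00659 m^2
Stretch = 44.8680*1000 * 77.1110 / (23795.9350e6 * 0.00659) * 1000
Stretch = 22.06 mm


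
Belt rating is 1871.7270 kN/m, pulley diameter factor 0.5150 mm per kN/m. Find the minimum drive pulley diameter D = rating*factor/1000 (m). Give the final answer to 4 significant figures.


D = 1871.7270 * 0.5150 / 1000
D = 0.9639 m


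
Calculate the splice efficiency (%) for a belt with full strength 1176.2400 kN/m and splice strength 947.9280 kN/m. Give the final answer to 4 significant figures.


Eff = 947.9280 / 1176.2400 * 100
Eff = 80.59 %


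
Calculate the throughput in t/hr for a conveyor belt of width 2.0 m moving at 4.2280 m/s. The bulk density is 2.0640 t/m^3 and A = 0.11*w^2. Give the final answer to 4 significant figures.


A = 0.11 * 2.0^2 = 0.44 m^2
C = 0.44 * 4.2280 * 2.0640 * 3600
C = 13820 t/hr


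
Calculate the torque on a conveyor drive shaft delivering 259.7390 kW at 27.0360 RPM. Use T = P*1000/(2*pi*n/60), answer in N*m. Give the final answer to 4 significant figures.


omega = 2*pi*27.0360/60 = 2.8312 rad/s
T = 259.7390*1000 / 2.8312
T = 91740 N*m


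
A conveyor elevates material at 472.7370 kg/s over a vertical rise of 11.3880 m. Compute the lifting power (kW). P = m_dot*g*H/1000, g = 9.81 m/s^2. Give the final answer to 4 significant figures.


P = 472.7370 * 9.81 * 11.3880 / 1000
P = 52.81 kW


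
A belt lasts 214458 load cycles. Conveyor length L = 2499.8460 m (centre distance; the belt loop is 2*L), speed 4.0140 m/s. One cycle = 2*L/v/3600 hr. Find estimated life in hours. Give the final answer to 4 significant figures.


cycle_time = 2 * 2499.8460 / 4.0140 / 3600 = 0.34599 hr
life = 214458 * 0.34599 = 74200 hours


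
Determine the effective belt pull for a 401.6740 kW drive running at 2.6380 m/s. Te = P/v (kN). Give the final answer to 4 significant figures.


Te = P / v = 401.6740 / 2.6380
Te = 152.3 kN


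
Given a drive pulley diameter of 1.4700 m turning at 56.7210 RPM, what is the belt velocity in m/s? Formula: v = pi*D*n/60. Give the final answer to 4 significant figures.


v = pi * 1.4700 * 56.7210 / 60
v = 4.366 m/s


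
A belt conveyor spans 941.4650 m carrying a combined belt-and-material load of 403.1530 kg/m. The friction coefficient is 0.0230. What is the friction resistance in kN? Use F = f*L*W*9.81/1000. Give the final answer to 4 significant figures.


F = 0.0230 * 941.4650 * 403.1530 * 9.81 / 1000
F = 85.64 kN


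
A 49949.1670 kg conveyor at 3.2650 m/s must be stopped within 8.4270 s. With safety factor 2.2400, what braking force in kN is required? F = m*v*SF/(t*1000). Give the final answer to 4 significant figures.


F = 49949.1670 * 3.2650 / 8.4270 * 2.2400 / 1000
F = 43.35 kN


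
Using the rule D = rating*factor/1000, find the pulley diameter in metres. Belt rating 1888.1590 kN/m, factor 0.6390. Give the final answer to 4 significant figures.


D = 1888.1590 * 0.6390 / 1000
D = 1.207 m


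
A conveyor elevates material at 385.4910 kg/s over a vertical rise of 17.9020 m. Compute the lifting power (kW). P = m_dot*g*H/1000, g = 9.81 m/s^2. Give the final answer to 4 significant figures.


P = 385.4910 * 9.81 * 17.9020 / 1000
P = 67.70 kW


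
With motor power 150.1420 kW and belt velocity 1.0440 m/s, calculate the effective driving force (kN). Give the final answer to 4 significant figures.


Te = P / v = 150.1420 / 1.0440
Te = 143.8 kN


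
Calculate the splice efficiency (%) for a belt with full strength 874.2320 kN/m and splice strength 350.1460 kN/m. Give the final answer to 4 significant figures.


Eff = 350.1460 / 874.2320 * 100
Eff = 40.05 %


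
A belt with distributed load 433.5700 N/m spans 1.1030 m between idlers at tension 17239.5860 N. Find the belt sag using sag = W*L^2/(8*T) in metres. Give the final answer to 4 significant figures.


sag = 433.5700 * 1.1030^2 / (8 * 17239.5860)
sag = 0.003825 m


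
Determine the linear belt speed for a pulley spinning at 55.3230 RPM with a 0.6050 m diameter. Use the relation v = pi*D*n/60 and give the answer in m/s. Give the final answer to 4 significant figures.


v = pi * 0.6050 * 55.3230 / 60
v = 1.753 m/s


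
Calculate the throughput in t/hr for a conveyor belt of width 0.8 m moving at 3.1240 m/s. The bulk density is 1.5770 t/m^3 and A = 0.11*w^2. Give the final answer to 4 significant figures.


A = 0.11 * 0.8^2 = 0.0704 m^2
C = 0.0704 * 3.1240 * 1.5770 * 3600
C = 1249 t/hr


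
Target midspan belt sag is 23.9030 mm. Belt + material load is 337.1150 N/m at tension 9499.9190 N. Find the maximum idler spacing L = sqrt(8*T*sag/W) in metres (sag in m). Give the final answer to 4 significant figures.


sag = 23.9030/1000 = 0.023903 m
L = sqrt(8 * 9499.9190 * 0.023903 / 337.1150)
L = 2.321 m


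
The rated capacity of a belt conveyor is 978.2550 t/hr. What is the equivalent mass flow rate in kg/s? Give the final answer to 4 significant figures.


m_dot = 978.2550 * 1000 / 3600
m_dot = 271.7 kg/s


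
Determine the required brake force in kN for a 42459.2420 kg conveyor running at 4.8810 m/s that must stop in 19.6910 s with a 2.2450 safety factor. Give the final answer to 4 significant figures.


F = 42459.2420 * 4.8810 / 19.6910 * 2.2450 / 1000
F = 23.63 kN


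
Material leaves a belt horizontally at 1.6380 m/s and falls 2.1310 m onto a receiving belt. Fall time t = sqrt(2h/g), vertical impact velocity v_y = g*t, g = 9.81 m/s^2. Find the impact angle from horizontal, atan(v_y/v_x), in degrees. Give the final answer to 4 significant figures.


t = sqrt(2*2.1310/9.81) = 0.659132 s
v_y = 9.81 * 0.659132 = 6.46608 m/s
angle = atan(6.46608 / 1.6380) = 75.78 deg


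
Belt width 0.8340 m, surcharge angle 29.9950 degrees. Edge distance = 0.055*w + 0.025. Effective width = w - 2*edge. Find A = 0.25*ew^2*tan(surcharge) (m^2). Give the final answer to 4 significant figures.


edge = 0.055*0.8340 + 0.025 = 0.07087 m
ew = 0.8340 - 2*0.07087 = 0.69226 m
A = 0.25 * 0.69226^2 * tan(29.9950 deg)
A = 0.06916 m^2


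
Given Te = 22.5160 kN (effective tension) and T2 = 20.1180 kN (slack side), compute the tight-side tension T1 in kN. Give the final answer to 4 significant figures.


T1 = Te + T2 = 22.5160 + 20.1180
T1 = 42.63 kN


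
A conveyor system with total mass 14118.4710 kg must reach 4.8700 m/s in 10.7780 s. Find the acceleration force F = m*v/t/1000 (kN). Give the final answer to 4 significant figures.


F = 14118.4710 * 4.8700 / 10.7780 / 1000
F = 6.379 kN


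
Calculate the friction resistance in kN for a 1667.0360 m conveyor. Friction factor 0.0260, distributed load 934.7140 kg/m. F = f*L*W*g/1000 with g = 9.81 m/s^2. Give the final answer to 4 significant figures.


F = 0.0260 * 1667.0360 * 934.7140 * 9.81 / 1000
F = 397.4 kN


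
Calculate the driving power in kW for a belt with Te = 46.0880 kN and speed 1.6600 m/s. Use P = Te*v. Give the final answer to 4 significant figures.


P = Te * v = 46.0880 * 1.6600
P = 76.51 kW


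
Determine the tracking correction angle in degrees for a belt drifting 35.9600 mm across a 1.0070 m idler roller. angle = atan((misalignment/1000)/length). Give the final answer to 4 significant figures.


misalign_m = 35.9600 / 1000 = 0.035960 m
angle = atan(0.035960 / 1.0070)
angle = 2.045 deg


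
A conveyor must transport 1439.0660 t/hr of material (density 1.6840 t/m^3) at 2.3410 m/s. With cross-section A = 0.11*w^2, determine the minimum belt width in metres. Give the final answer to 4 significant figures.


A_req = 1439.0660 / (2.3410 * 1.6840 * 3600) = 0.101399 m^2
w = sqrt(0.101399 / 0.11)
w = 0.9601 m


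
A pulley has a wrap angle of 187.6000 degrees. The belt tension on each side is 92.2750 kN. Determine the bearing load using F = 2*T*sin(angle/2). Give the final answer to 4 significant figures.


F = 2 * 92.2750 * sin(187.6000/2 deg)
F = 184.1 kN


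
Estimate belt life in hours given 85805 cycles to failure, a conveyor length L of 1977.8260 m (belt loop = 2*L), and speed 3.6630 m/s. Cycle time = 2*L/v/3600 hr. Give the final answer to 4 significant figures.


cycle_time = 2 * 1977.8260 / 3.6630 / 3600 = 0.299971 hr
life = 85805 * 0.299971 = 25740 hours


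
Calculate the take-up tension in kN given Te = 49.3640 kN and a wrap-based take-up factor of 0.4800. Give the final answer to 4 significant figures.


T_tu = 49.3640 * 0.4800
T_tu = 23.69 kN


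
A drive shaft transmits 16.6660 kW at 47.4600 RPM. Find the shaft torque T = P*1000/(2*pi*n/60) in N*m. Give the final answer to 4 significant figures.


omega = 2*pi*47.4600/60 = 4.97 rad/s
T = 16.6660*1000 / 4.97
T = 3353 N*m


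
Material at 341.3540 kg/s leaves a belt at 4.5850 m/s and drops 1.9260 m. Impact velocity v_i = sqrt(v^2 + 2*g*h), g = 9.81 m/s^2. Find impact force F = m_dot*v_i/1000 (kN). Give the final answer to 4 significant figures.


v_i = sqrt(4.5850^2 + 2*9.81*1.9260) = 7.66879 m/s
F = 341.3540 * 7.66879 / 1000
F = 2.618 kN


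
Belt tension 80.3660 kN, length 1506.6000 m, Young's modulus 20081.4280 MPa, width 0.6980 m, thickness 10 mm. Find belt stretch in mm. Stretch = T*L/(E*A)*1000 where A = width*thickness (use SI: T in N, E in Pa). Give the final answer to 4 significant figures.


A = 0.6980 * 0.01 = 0.00698 m^2
Stretch = 80.3660*1000 * 1506.6000 / (20081.4280e6 * 0.00698) * 1000
Stretch = 863.8 mm


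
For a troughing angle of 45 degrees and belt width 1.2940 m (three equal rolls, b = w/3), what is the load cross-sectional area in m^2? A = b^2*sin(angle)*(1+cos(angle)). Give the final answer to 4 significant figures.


b = 1.2940/3 = 0.431333 m
A = 0.431333^2 * sin(45 deg) * (1 + cos(45 deg))
A = 0.2246 m^2


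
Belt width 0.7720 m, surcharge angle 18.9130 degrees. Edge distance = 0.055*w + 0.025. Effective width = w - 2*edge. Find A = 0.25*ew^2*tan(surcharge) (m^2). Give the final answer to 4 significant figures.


edge = 0.055*0.7720 + 0.025 = 0.06746 m
ew = 0.7720 - 2*0.06746 = 0.63708 m
A = 0.25 * 0.63708^2 * tan(18.9130 deg)
A = 0.03477 m^2


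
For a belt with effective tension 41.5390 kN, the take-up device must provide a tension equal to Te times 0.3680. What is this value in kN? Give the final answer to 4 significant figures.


T_tu = 41.5390 * 0.3680
T_tu = 15.29 kN


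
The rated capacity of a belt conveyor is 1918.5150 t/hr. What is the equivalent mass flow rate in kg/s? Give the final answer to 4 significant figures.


m_dot = 1918.5150 * 1000 / 3600
m_dot = 532.9 kg/s


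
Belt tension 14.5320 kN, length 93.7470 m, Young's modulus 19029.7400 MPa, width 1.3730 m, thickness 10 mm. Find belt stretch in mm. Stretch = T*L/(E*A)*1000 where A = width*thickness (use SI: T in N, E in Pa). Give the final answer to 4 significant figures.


A = 1.3730 * 0.01 = 0.01373 m^2
Stretch = 14.5320*1000 * 93.7470 / (19029.7400e6 * 0.01373) * 1000
Stretch = 5.214 mm


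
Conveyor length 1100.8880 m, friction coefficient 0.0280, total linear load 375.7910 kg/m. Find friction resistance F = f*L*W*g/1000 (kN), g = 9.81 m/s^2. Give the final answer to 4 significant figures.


F = 0.0280 * 1100.8880 * 375.7910 * 9.81 / 1000
F = 113.6 kN


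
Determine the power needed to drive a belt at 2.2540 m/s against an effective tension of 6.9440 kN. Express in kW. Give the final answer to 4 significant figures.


P = Te * v = 6.9440 * 2.2540
P = 15.65 kW


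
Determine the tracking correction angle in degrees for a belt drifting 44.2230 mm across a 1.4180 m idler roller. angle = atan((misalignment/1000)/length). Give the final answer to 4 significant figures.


misalign_m = 44.2230 / 1000 = 0.044223 m
angle = atan(0.044223 / 1.4180)
angle = 1.786 deg


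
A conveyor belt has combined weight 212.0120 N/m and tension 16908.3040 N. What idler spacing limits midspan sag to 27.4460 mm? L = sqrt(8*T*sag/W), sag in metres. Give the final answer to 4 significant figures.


sag = 27.4460/1000 = 0.027446 m
L = sqrt(8 * 16908.3040 * 0.027446 / 212.0120)
L = 4.185 m


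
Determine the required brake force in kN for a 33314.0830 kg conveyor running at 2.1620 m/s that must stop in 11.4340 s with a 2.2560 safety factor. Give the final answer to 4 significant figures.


F = 33314.0830 * 2.1620 / 11.4340 * 2.2560 / 1000
F = 14.21 kN


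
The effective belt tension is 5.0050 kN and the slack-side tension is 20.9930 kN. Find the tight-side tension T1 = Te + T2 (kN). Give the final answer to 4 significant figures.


T1 = Te + T2 = 5.0050 + 20.9930
T1 = 26.00 kN


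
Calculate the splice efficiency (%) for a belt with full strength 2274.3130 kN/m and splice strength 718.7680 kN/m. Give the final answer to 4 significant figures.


Eff = 718.7680 / 2274.3130 * 100
Eff = 31.60 %


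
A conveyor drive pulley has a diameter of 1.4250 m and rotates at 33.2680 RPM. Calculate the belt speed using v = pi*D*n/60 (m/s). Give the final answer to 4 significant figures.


v = pi * 1.4250 * 33.2680 / 60
v = 2.482 m/s


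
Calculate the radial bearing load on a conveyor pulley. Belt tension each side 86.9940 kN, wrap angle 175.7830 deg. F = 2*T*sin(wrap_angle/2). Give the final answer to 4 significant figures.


F = 2 * 86.9940 * sin(175.7830/2 deg)
F = 173.9 kN


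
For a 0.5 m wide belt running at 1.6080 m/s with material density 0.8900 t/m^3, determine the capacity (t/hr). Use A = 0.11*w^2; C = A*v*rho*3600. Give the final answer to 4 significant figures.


A = 0.11 * 0.5^2 = 0.0275 m^2
C = 0.0275 * 1.6080 * 0.8900 * 3600
C = 141.7 t/hr


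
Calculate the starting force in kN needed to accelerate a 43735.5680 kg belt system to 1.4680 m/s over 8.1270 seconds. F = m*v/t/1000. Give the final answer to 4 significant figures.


F = 43735.5680 * 1.4680 / 8.1270 / 1000
F = 7.900 kN
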